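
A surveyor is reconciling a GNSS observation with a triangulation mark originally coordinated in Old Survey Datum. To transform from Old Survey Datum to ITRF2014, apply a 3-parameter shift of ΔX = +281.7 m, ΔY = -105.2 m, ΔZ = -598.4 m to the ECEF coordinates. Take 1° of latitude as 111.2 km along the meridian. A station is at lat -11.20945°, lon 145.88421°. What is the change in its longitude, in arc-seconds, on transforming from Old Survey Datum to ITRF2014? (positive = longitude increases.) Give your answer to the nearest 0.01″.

sin φ = -0.194396, cos φ = 0.980923, sin λ = 0.560867, cos λ = -0.827906.
East component: ΔE = −sin λ·ΔX + cos λ·ΔY = −(0.560867)(281.7) + (-0.827906)(-105.2) = -70.90 m.
1° of latitude spans 111200 m; at latitude φ, 1° of longitude spans that × cos φ = 109078.6 m, so Δλ = -70.90 / 109078.6 × 3600 = -2.340″.

Δλ = -2.34″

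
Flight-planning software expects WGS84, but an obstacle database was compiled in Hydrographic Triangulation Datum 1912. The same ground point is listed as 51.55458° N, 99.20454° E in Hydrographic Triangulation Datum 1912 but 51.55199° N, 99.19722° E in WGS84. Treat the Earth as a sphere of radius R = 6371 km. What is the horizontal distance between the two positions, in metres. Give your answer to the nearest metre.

582 m

Δφ = 51.55199° − 51.55458° = -0.00259°; Δλ = 99.19722° − 99.20454° = -0.00732°.
1° along a meridian = πR/180 = 111195 m.
ΔN = Δφ × 111195 = -288.0 m; ΔE = Δλ × 111195 × cos(51.55458°) = -0.00732 × 111195 × 0.621769 = -506.1 m.
Distance = √(ΔE² + ΔN²) = √((-506.1)² + (-288.0)²) = 582.3 m.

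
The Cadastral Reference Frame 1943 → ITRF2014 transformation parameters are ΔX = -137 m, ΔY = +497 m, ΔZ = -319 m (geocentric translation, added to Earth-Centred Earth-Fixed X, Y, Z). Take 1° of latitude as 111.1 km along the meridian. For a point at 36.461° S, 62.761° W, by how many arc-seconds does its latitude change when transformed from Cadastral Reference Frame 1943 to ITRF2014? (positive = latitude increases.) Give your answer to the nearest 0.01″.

Δφ = -18.03″

sin φ = -0.594275, cos φ = 0.804262, sin λ = -0.889105, cos λ = 0.457703.
North component: ΔN = −sin φ cos λ·ΔX − sin φ sin λ·ΔY + cos φ·ΔZ = −(-0.594275)(0.457703)(-137) − (-0.594275)(-0.889105)(497) + (0.804262)(-319) = -556.43 m.
1° of latitude spans 111100 m, so Δφ = -556.43 / 111100 × 3600 = -18.030″.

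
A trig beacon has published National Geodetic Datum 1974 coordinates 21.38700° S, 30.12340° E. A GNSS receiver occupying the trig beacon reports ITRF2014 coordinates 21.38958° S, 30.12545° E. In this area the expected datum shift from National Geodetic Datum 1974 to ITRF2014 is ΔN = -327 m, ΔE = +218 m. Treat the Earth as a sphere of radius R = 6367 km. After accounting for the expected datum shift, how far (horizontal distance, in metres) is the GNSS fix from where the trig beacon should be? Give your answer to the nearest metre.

41 m

Observed coordinate differences: Δφ = -0.00258°, Δλ = +0.00205°.
Converting to metres (1° lat = 111125 m, cos φ = 0.931139): observed ΔN = -286.7 m, observed ΔE = 212.1 m.
Subtracting the expected shift leaves a residual of -286.7 − (-327) = 40.3 m north and 212.1 − (218) = -5.9 m east.
Residual distance = √(40.3² + (-5.9)²) = 40.7 m.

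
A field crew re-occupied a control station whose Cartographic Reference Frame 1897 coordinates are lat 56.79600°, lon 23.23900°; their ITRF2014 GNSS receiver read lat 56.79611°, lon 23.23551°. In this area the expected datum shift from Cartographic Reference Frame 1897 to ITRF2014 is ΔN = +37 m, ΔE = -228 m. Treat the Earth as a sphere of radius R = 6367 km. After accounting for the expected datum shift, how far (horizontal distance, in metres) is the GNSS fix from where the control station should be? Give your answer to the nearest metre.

Observed coordinate differences: Δφ = +0.00011°, Δλ = -0.00349°.
Converting to metres (1° lat = 111125 m, cos φ = 0.547622): observed ΔN = 12.2 m, observed ΔE = -212.4 m.
Subtracting the expected shift leaves a residual of 12.2 − (37) = -24.8 m north and -212.4 − (-228) = 15.6 m east.
Residual distance = √((-24.8)² + 15.6²) = 29.3 m.

29 m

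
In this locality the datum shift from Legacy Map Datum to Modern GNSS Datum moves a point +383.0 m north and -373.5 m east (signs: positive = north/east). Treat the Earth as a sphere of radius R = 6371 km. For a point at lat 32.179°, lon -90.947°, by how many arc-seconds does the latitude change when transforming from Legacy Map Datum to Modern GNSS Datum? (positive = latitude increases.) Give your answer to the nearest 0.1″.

On a sphere of radius R, 1 rad of latitude = R, so Δφ = ΔN / R = 383.0 / 6371000 = 6.0116e-05 rad = 12.400″.

Δφ = 12.4″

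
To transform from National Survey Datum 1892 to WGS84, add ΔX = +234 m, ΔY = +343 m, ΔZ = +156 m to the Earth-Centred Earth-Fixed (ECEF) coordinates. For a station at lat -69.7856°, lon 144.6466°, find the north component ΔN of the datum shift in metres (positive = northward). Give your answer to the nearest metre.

ΔN = 61 m

The local north axis is (−sin φ cos λ, −sin φ sin λ, cos φ), giving ΔN = -179.095 + 186.242 + 53.903 = 61.05 m.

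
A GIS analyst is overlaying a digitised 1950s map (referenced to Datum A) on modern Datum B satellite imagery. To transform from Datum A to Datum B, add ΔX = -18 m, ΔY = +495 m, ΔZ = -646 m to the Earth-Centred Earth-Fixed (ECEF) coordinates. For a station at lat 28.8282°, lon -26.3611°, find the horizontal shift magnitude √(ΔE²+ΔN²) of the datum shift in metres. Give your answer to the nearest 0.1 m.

The local east axis at (φ, λ) is (−sin λ, cos λ, 0), so ΔE = −sin(-26.3611°)·(-18) + cos(-26.3611°)·495 = 435.53 m.
The local north axis is (−sin φ cos λ, −sin φ sin λ, cos φ), giving ΔN = 7.777 + 105.981 − 565.941 = -452.18 m.
Horizontal magnitude = √(ΔE² + ΔN²) = √(435.53² + (-452.18)²) = 627.82 m.

627.8 m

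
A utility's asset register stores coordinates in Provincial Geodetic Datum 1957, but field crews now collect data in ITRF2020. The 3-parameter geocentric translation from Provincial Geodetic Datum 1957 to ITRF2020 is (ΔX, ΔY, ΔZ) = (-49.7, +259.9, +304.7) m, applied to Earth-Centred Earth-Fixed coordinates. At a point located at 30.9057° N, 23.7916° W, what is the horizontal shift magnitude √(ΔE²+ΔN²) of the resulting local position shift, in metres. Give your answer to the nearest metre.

At φ = 30.9057°, λ = -23.7916°: sin φ = 0.513627, cos φ = 0.858014, sin λ = -0.403411, cos λ = 0.915019.
ΔE = −sin λ·ΔX + cos λ·ΔY = −(-0.403411)·(-49.7) + (0.915019)·(259.9) = 217.76 m.
ΔN = −sin φ cos λ·ΔX − sin φ sin λ·ΔY + cos φ·ΔZ = −(0.513627)(0.915019)(-49.7) − (0.513627)(-0.403411)(259.9) + (0.858014)(304.7) = 338.65 m.
Horizontal magnitude = √(ΔE² + ΔN²) = √(217.76² + 338.65²) = 402.62 m.

403 m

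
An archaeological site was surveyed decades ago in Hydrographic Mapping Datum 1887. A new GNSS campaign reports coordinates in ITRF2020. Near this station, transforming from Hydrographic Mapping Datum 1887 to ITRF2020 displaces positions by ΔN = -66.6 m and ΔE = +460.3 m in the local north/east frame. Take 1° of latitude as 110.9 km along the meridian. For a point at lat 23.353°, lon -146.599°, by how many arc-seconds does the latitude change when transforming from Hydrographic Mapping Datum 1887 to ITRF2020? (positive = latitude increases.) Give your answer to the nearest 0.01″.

1° of latitude = 110.9 km, so Δφ = -66.6 / 110900 = -0.0006005° = -2.162″.

Δφ = -2.16″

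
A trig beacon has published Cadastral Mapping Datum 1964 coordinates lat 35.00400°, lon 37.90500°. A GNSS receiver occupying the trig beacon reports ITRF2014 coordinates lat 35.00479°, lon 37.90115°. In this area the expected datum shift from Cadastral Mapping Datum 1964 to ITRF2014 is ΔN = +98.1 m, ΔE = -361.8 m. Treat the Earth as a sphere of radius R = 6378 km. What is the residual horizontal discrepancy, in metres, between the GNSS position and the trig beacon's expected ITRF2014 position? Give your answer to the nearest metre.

15 m

Observed coordinate differences: Δφ = +0.00079°, Δλ = -0.00385°.
Converting to metres (1° lat = 111317 m, cos φ = 0.819112): observed ΔN = 87.9 m, observed ΔE = -351.0 m.
Subtracting the expected shift leaves a residual of 87.9 − (98.1) = -10.2 m north and -351.0 − (-361.8) = 10.8 m east.
Residual distance = √((-10.2)² + 10.8²) = 14.8 m.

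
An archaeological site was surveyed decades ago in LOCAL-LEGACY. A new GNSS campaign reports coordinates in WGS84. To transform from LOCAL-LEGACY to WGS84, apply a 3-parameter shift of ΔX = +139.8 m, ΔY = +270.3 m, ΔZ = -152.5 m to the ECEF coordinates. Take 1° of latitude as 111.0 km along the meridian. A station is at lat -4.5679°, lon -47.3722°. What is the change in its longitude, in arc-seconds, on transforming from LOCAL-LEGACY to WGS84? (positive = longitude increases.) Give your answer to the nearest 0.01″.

Δλ = 9.30″

sin φ = -0.079640, cos φ = 0.996824, sin λ = -0.735769, cos λ = 0.677233.
East component: ΔE = −sin λ·ΔX + cos λ·ΔY = −(-0.735769)(139.8) + (0.677233)(270.3) = 285.92 m.
1° of latitude spans 111000 m; at latitude φ, 1° of longitude spans that × cos φ = 110647.4 m, so Δλ = 285.92 / 110647.4 × 3600 = 9.303″.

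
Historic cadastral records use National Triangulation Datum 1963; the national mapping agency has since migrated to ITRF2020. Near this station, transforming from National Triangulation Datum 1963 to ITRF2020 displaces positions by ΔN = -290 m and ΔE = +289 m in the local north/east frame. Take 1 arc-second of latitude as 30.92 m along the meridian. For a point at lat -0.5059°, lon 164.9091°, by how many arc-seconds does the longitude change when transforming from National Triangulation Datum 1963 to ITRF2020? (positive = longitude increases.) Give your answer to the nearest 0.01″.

At latitude -0.5059°, cos φ = 0.999961.
1″ of longitude at this latitude = 30.92 × cos φ = 30.9188 m, so Δλ = 289.0 / 30.9188 = 9.347″.

Δλ = 9.35″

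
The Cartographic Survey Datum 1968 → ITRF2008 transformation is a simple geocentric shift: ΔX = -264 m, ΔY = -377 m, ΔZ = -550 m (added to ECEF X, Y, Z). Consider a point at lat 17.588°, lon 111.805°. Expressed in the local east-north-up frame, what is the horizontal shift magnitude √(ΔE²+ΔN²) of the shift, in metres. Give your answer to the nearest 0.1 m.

590.9 m

The local east axis at (φ, λ) is (−sin λ, cos λ, 0), so ΔE = −sin(111.805°)·(-264) + cos(111.805°)·(-377) = 385.15 m.
The local north axis is (−sin φ cos λ, −sin φ sin λ, cos φ), giving ΔN = -29.632 + 105.768 − 524.290 = -448.15 m.
Horizontal magnitude = √(ΔE² + ΔN²) = √(385.15² + (-448.15)²) = 590.91 m.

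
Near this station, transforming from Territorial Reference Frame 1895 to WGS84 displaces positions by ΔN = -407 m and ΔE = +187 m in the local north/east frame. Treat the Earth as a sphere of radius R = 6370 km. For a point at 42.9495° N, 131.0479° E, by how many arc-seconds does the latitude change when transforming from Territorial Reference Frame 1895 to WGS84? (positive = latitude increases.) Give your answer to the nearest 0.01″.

Δφ = -13.18″

On a sphere of radius R, 1 rad of latitude = R, so Δφ = ΔN / R = -407.0 / 6370000 = -6.3893e-05 rad = -13.179″.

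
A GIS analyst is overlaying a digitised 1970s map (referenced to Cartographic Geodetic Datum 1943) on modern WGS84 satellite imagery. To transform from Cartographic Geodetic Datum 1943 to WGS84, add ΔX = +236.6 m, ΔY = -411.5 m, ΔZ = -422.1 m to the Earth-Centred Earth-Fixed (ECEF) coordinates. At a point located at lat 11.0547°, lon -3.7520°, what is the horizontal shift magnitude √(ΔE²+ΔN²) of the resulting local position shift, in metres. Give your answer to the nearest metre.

The local east axis at (φ, λ) is (−sin λ, cos λ, 0), so ΔE = −sin(-3.7520°)·236.6 + cos(-3.7520°)·(-411.5) = -395.14 m.
The local north axis is (−sin φ cos λ, −sin φ sin λ, cos φ), giving ΔN = -45.270 − 5.163 − 414.268 = -464.70 m.
Horizontal magnitude = √(ΔE² + ΔN²) = √((-395.14)² + (-464.70)²) = 609.98 m.

610 m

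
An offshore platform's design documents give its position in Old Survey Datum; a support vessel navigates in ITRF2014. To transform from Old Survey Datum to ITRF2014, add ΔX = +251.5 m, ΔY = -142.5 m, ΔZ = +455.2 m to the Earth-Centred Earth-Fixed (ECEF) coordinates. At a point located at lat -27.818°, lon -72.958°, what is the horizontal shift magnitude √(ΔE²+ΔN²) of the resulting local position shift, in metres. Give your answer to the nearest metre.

539 m

The local east axis at (φ, λ) is (−sin λ, cos λ, 0), so ΔE = −sin(-72.958°)·251.5 + cos(-72.958°)·(-142.5) = 198.69 m.
The local north axis is (−sin φ cos λ, −sin φ sin λ, cos φ), giving ΔN = 34.397 + 63.580 + 402.595 = 500.57 m.
Horizontal magnitude = √(ΔE² + ΔN²) = √(198.69² + 500.57²) = 538.56 m.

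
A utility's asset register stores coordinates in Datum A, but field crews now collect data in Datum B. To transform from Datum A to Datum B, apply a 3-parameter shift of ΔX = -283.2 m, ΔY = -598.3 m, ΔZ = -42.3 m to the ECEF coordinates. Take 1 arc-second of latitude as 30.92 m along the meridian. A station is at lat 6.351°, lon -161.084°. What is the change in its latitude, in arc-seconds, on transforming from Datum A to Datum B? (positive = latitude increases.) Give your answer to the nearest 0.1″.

Δφ = -3.0″

sin φ = 0.110619, cos φ = 0.993863, sin λ = -0.324182, cos λ = -0.945995.
North component: ΔN = −sin φ cos λ·ΔX − sin φ sin λ·ΔY + cos φ·ΔZ = −(0.110619)(-0.945995)(-283.2) − (0.110619)(-0.324182)(-598.3) + (0.993863)(-42.3) = -93.13 m.
1° of latitude spans 3600 × 30.92 = 111312 m, so Δφ = -93.13 / 111312 × 3600 = -3.012″.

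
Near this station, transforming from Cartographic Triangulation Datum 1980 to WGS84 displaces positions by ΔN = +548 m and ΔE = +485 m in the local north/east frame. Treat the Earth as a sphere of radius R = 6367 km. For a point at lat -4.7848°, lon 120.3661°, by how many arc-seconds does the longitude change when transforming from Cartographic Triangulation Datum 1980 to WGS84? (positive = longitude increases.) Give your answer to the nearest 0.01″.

Δλ = 15.77″

At latitude -4.7848°, cos φ = 0.996515.
One radian of longitude at latitude φ spans R cos φ, so Δλ = ΔE / (R cos φ) = 485.0 / (6367000 × 0.996515) = 7.6440e-05 rad = 15.767″.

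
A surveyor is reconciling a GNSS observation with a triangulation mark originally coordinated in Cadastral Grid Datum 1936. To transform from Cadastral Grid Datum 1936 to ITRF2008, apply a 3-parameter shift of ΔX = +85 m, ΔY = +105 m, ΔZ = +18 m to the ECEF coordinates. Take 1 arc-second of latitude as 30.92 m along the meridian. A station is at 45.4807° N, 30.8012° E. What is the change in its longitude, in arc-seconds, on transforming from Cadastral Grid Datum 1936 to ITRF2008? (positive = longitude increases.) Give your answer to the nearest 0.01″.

Δλ = 2.15″

sin φ = 0.713014, cos φ = 0.701149, sin λ = 0.512061, cos λ = 0.858949.
East component: ΔE = −sin λ·ΔX + cos λ·ΔY = −(0.512061)(85) + (0.858949)(105) = 46.66 m.
1° of latitude spans 3600 × 30.92 = 111312 m; at latitude φ, 1° of longitude spans that × cos φ = 78046.4 m, so Δλ = 46.66 / 78046.4 × 3600 = 2.152″.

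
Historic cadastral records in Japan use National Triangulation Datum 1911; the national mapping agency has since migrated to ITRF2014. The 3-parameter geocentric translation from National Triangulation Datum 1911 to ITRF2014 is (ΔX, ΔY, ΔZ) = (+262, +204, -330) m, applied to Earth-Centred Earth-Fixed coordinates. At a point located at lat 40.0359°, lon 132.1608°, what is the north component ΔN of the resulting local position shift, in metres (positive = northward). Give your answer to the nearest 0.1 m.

ΔN = -236.8 m

At φ = 40.0359°, λ = 132.1608°: sin φ = 0.643267, cos φ = 0.765642, sin λ = 0.741264, cos λ = -0.671214.
ΔN = −sin φ cos λ·ΔX − sin φ sin λ·ΔY + cos φ·ΔZ = −(0.643267)(-0.671214)(262) − (0.643267)(0.741264)(204) + (0.765642)(-330) = -236.81 m.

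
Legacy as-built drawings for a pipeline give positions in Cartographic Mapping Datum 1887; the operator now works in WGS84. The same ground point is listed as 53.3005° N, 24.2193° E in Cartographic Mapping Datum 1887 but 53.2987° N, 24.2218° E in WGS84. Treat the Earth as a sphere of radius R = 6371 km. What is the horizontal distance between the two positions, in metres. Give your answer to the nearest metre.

Δφ = 53.2987° − 53.3005° = -0.0018°; Δλ = 24.2218° − 24.2193° = +0.0025°.
1° along a meridian = πR/180 = 111195 m.
ΔN = Δφ × 111195 = -200.2 m; ΔE = Δλ × 111195 × cos(53.3005°) = +0.0025 × 111195 × 0.597618 = 166.1 m.
Distance = √(ΔE² + ΔN²) = √(166.1² + (-200.2)²) = 260.1 m.

260 m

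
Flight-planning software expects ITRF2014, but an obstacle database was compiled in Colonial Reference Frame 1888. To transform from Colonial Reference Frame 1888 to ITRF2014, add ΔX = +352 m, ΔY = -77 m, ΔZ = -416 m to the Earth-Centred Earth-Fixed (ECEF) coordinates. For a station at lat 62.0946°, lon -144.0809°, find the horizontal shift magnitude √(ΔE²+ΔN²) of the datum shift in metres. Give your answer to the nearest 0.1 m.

269.4 m

At φ = 62.0946°, λ = -144.0809°: sin φ = 0.883722, cos φ = 0.468013, sin λ = -0.586642, cos λ = -0.809846.
ΔE = −sin λ·ΔX + cos λ·ΔY = −(-0.586642)·(352) + (-0.809846)·(-77) = 268.86 m.
ΔN = −sin φ cos λ·ΔX − sin φ sin λ·ΔY + cos φ·ΔZ = −(0.883722)(-0.809846)(352) − (0.883722)(-0.586642)(-77) + (0.468013)(-416) = 17.31 m.
Horizontal magnitude = √(ΔE² + ΔN²) = √(268.86² + 17.31²) = 269.41 m.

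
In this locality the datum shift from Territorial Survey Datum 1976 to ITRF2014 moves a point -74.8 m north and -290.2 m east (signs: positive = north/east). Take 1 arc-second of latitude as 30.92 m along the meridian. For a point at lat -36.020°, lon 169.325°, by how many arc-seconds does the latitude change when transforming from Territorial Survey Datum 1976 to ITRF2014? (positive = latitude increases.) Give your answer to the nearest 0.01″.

Δφ = -2.42″

1″ of latitude = 30.92 m, so Δφ = -74.8 / 30.92 = -2.419″.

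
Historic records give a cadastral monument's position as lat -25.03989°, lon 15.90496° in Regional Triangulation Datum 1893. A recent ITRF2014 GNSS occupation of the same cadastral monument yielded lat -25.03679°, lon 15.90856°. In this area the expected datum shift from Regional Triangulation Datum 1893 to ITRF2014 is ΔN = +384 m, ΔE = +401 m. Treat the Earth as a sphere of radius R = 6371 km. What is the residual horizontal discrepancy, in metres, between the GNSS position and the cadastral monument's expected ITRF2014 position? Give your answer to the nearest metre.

55 m

Observed coordinate differences: Δφ = +0.00310°, Δλ = +0.00360°.
Converting to metres (1° lat = 111195 m, cos φ = 0.906013): observed ΔN = 344.7 m, observed ΔE = 362.7 m.
Subtracting the expected shift leaves a residual of 344.7 − (384) = -39.3 m north and 362.7 − (401) = -38.3 m east.
Residual distance = √((-39.3)² + (-38.3)²) = 54.9 m.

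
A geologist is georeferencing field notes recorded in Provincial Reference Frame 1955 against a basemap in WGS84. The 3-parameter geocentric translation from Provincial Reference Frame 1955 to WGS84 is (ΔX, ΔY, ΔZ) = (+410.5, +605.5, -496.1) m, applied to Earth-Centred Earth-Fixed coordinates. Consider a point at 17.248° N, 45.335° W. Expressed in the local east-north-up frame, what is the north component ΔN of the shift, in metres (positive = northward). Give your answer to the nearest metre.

ΔN = -432 m

The local north axis is (−sin φ cos λ, −sin φ sin λ, cos φ), giving ΔN = -85.562 + 127.691 − 473.791 = -431.66 m.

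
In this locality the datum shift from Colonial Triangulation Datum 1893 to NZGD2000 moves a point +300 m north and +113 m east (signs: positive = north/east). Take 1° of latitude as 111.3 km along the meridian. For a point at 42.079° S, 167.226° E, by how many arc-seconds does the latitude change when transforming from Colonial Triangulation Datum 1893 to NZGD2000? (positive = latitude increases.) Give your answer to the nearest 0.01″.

Δφ = 9.70″

1° of latitude = 111.3 km, so Δφ = 300.0 / 111300 = 0.0026954° = 9.704″.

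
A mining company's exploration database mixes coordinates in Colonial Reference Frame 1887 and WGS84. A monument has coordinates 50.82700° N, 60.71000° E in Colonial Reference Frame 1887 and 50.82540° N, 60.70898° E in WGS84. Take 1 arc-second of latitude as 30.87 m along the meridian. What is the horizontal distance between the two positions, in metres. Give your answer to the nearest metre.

Δφ = 50.82540° − 50.82700° = -0.00160°; Δλ = 60.70898° − 60.71000° = -0.00102°.
1° of latitude = 3600 × 30.87 = 111132 m.
ΔN = Δφ × 111132 = -177.8 m; ΔE = Δλ × 111132 × cos(50.82700°) = -0.00102 × 111132 × 0.631664 = -71.6 m.
Distance = √(ΔE² + ΔN²) = √((-71.6)² + (-177.8)²) = 191.7 m.

192 m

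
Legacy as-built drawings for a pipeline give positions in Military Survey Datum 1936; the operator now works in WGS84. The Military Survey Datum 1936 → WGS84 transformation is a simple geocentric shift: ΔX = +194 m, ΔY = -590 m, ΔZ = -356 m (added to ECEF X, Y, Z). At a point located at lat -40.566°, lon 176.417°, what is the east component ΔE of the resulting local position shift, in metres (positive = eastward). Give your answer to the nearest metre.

ΔE = 577 m

The local east axis at (φ, λ) is (−sin λ, cos λ, 0), so ΔE = −sin(176.417°)·194 + cos(176.417°)·(-590) = 576.72 m.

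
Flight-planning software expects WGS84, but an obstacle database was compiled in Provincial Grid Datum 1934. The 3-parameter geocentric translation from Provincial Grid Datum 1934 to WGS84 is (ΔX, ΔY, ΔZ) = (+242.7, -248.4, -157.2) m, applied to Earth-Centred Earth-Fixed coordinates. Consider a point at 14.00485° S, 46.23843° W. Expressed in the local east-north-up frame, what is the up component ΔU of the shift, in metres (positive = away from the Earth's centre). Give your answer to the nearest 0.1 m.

The local up (radial) axis is (cos φ cos λ, cos φ sin λ, sin φ), giving ΔU = 162.876 + 174.068 + 38.043 = 374.99 m.

ΔU = 375.0 m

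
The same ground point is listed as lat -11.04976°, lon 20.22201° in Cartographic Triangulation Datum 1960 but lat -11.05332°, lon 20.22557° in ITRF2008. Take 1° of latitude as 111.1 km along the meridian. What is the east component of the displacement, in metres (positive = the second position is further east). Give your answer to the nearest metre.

ΔE = 388 m

Δφ = -11.05332° − -11.04976° = -0.00356°; Δλ = 20.22557° − 20.22201° = +0.00356°.
ΔN = Δφ × 111100 = -395.5 m; ΔE = Δλ × 111100 × cos(-11.04976°) = +0.00356 × 111100 × 0.981461 = 388.2 m.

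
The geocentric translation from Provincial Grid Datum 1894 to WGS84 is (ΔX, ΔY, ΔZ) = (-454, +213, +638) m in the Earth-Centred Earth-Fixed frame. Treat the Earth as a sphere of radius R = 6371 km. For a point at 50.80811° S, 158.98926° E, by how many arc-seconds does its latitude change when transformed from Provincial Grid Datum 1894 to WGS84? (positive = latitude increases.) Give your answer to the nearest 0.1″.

Δφ = 25.6″

sin φ = -0.775034, cos φ = 0.631920, sin λ = 0.358543, cos λ = -0.933513.
North component: ΔN = −sin φ cos λ·ΔX − sin φ sin λ·ΔY + cos φ·ΔZ = −(-0.775034)(-0.933513)(-454) − (-0.775034)(0.358543)(213) + (0.631920)(638) = 790.82 m.
1° of latitude spans πR/180 = 111195 m, so Δφ = 790.82 / 111195 × 3600 = 25.603″.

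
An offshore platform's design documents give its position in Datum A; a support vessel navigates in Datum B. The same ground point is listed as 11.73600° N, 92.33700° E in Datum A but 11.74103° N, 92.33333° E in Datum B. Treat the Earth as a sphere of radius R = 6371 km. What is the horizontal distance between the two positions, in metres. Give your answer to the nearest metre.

687 m

Δφ = 11.74103° − 11.73600° = +0.00503°; Δλ = 92.33333° − 92.33700° = -0.00367°.
1° along a meridian = πR/180 = 111195 m.
ΔN = Δφ × 111195 = 559.3 m; ΔE = Δλ × 111195 × cos(11.73600°) = -0.00367 × 111195 × 0.979095 = -399.6 m.
Distance = √(ΔE² + ΔN²) = √((-399.6)² + 559.3²) = 687.4 m.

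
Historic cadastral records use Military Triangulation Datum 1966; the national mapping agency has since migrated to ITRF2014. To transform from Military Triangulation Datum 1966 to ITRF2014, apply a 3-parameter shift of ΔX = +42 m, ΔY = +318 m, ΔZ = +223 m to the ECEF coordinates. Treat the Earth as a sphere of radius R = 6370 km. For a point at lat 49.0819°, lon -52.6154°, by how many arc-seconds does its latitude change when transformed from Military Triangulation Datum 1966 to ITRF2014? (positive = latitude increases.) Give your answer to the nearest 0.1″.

Δφ = 10.3″

sin φ = 0.755647, cos φ = 0.654980, sin λ = -0.794578, cos λ = 0.607162.
North component: ΔN = −sin φ cos λ·ΔX − sin φ sin λ·ΔY + cos φ·ΔZ = −(0.755647)(0.607162)(42) − (0.755647)(-0.794578)(318) + (0.654980)(223) = 317.72 m.
1° of latitude spans πR/180 = 111177 m, so Δφ = 317.72 / 111177 × 3600 = 10.288″.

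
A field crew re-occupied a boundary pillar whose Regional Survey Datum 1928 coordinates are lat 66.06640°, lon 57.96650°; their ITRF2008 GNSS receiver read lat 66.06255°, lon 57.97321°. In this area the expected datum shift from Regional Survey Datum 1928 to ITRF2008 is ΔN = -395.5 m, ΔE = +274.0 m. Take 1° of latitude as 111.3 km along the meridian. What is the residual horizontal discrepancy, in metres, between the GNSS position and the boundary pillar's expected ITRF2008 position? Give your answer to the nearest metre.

Observed coordinate differences: Δφ = -0.00385°, Δλ = +0.00671°.
Converting to metres (1° lat = 111300 m, cos φ = 0.405678): observed ΔN = -428.5 m, observed ΔE = 303.0 m.
Subtracting the expected shift leaves a residual of -428.5 − (-395.5) = -33.0 m north and 303.0 − (274.0) = 29.0 m east.
Residual distance = √((-33.0)² + 29.0²) = 43.9 m.

44 m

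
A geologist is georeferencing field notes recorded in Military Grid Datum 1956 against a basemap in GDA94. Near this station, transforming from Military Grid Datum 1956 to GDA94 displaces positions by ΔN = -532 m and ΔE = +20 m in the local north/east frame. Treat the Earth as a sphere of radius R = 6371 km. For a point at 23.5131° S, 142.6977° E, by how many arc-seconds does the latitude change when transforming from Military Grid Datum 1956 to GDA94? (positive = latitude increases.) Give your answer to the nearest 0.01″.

On a sphere of radius R, 1 rad of latitude = R, so Δφ = ΔN / R = -532.0 / 6371000 = -8.3503e-05 rad = -17.224″.

Δφ = -17.22″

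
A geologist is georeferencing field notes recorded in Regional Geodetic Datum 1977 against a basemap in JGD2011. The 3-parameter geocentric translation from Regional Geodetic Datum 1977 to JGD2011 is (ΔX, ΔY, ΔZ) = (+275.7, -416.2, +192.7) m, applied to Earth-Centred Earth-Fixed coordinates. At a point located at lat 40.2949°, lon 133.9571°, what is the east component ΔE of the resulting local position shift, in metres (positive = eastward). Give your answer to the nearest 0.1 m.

ΔE = 90.4 m

At φ = 40.2949°, λ = 133.9571°: sin φ = 0.646722, cos φ = 0.762726, sin λ = 0.719860, cos λ = -0.694120.
ΔE = −sin λ·ΔX + cos λ·ΔY = −(0.719860)·(275.7) + (-0.694120)·(-416.2) = 90.43 m.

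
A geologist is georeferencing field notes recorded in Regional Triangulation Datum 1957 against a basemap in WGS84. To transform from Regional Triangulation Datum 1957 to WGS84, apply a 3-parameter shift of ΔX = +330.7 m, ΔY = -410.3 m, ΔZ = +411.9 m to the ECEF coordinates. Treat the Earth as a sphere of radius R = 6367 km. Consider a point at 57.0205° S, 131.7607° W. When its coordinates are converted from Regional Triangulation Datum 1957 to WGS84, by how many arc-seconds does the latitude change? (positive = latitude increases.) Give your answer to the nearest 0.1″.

Δφ = 9.6″

sin φ = -0.838865, cos φ = 0.544339, sin λ = -0.745933, cos λ = -0.666021.
North component: ΔN = −sin φ cos λ·ΔX − sin φ sin λ·ΔY + cos φ·ΔZ = −(-0.838865)(-0.666021)(330.7) − (-0.838865)(-0.745933)(-410.3) + (0.544339)(411.9) = 296.19 m.
1° of latitude spans πR/180 = 111125 m, so Δφ = 296.19 / 111125 × 3600 = 9.595″.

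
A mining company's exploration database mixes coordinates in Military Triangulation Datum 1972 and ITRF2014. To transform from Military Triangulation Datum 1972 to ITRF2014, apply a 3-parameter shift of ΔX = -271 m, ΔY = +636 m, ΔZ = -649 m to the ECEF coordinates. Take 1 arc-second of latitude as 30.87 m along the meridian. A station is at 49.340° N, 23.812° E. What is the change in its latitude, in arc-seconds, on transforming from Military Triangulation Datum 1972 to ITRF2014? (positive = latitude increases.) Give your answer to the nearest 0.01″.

Δφ = -13.92″

sin φ = 0.758589, cos φ = 0.651569, sin λ = 0.403737, cos λ = 0.914875.
North component: ΔN = −sin φ cos λ·ΔX − sin φ sin λ·ΔY + cos φ·ΔZ = −(0.758589)(0.914875)(-271) − (0.758589)(0.403737)(636) + (0.651569)(-649) = -429.58 m.
1° of latitude spans 3600 × 30.87 = 111132 m, so Δφ = -429.58 / 111132 × 3600 = -13.916″.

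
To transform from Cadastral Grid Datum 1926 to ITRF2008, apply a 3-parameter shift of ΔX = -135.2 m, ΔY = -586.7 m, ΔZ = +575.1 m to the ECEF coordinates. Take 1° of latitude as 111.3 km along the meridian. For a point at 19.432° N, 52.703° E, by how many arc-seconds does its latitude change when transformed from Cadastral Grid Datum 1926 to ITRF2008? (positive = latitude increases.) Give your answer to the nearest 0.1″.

Δφ = 23.4″

sin φ = 0.332688, cos φ = 0.943037, sin λ = 0.795505, cos λ = 0.605947.
North component: ΔN = −sin φ cos λ·ΔX − sin φ sin λ·ΔY + cos φ·ΔZ = −(0.332688)(0.605947)(-135.2) − (0.332688)(0.795505)(-586.7) + (0.943037)(575.1) = 724.87 m.
1° of latitude spans 111300 m, so Δφ = 724.87 / 111300 × 3600 = 23.446″.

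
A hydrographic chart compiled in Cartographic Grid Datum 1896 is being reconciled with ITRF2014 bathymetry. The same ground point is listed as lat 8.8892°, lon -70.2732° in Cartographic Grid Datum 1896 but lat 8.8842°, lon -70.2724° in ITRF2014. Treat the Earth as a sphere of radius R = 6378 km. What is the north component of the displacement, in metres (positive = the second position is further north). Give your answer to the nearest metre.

ΔN = -557 m

Δφ = 8.8842° − 8.8892° = -0.0050°; Δλ = -70.2724° − -70.2732° = +0.0008°.
1° along a meridian = πR/180 = 111317 m.
ΔN = Δφ × 111317 = -556.6 m; ΔE = Δλ × 111317 × cos(8.8892°) = +0.0008 × 111317 × 0.987989 = 88.0 m.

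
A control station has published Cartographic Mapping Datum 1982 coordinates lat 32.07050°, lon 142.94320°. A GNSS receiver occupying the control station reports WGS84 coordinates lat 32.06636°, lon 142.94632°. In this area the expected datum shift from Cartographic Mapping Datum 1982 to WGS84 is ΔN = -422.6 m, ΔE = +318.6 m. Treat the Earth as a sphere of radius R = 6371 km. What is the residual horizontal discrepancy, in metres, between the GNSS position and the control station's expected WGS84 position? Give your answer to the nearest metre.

Observed coordinate differences: Δφ = -0.00414°, Δλ = +0.00312°.
Converting to metres (1° lat = 111195 m, cos φ = 0.847395): observed ΔN = -460.3 m, observed ΔE = 294.0 m.
Subtracting the expected shift leaves a residual of -460.3 − (-422.6) = -37.7 m north and 294.0 − (318.6) = -24.6 m east.
Residual distance = √((-37.7)² + (-24.6)²) = 45.1 m.

45 m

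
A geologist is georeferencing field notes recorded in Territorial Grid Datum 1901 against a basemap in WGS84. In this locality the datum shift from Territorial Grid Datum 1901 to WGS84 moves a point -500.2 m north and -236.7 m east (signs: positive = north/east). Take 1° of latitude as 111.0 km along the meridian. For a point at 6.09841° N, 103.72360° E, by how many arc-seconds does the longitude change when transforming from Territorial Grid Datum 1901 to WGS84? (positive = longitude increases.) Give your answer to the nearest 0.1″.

Δλ = -7.7″

At latitude 6.09841°, cos φ = 0.994341.
1° of longitude at this latitude = 111.0 × cos φ = 110.37 km, so Δλ = -236.7 / 110371.8 = -0.0021446° = -7.720″.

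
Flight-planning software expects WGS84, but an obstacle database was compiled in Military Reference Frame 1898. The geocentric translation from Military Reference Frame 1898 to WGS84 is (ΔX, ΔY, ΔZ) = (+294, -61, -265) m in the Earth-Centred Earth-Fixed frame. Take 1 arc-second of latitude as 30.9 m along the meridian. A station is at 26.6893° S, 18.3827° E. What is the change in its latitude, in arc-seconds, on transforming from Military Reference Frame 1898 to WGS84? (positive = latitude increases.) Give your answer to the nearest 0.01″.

Δφ = -3.89″

sin φ = -0.449152, cos φ = 0.893455, sin λ = 0.315363, cos λ = 0.948971.
North component: ΔN = −sin φ cos λ·ΔX − sin φ sin λ·ΔY + cos φ·ΔZ = −(-0.449152)(0.948971)(294) − (-0.449152)(0.315363)(-61) + (0.893455)(-265) = -120.09 m.
1° of latitude spans 3600 × 30.90 = 111240 m, so Δφ = -120.09 / 111240 × 3600 = -3.887″.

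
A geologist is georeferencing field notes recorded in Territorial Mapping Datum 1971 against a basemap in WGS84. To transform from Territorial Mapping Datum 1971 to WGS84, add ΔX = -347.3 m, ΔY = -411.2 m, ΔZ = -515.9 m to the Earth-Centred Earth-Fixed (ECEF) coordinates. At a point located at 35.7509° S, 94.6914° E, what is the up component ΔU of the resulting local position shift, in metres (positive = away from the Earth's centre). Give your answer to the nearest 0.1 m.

ΔU = -8.1 m

The local up (radial) axis is (cos φ cos λ, cos φ sin λ, sin φ), giving ΔU = 23.053 − 332.597 + 301.421 = -8.12 m.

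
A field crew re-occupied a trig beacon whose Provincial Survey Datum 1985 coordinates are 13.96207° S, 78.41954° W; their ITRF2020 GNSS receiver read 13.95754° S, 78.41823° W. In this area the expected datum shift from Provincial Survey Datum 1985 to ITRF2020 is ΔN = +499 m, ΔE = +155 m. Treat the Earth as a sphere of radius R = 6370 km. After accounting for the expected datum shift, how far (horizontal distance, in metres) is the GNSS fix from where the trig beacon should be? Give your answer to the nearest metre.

14 m

Observed coordinate differences: Δφ = +0.00453°, Δλ = +0.00131°.
Converting to metres (1° lat = 111177 m, cos φ = 0.970456): observed ΔN = 503.6 m, observed ΔE = 141.3 m.
Subtracting the expected shift leaves a residual of 503.6 − (499) = 4.6 m north and 141.3 − (155) = -13.7 m east.
Residual distance = √(4.6² + (-13.7)²) = 14.4 m.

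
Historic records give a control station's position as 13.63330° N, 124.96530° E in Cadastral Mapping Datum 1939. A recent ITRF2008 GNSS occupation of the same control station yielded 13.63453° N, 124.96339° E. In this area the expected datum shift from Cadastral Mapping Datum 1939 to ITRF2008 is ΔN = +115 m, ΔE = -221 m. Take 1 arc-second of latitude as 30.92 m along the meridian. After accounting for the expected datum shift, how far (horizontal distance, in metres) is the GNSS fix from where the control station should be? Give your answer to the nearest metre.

Observed coordinate differences: Δφ = +0.00123°, Δλ = -0.00191°.
Converting to metres (1° lat = 111312 m, cos φ = 0.971824): observed ΔN = 136.9 m, observed ΔE = -206.6 m.
Subtracting the expected shift leaves a residual of 136.9 − (115) = 21.9 m north and -206.6 − (-221) = 14.4 m east.
Residual distance = √(21.9² + 14.4²) = 26.2 m.

26 m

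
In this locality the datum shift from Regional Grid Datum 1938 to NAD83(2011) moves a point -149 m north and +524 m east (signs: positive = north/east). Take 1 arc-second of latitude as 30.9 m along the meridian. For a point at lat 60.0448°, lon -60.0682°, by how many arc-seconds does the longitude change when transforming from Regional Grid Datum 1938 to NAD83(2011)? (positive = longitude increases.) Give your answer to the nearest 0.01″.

At latitude 60.0448°, cos φ = 0.499323.
1″ of longitude at this latitude = 30.90 × cos φ = 15.4291 m, so Δλ = 524.0 / 15.4291 = 33.962″.

Δλ = 33.96″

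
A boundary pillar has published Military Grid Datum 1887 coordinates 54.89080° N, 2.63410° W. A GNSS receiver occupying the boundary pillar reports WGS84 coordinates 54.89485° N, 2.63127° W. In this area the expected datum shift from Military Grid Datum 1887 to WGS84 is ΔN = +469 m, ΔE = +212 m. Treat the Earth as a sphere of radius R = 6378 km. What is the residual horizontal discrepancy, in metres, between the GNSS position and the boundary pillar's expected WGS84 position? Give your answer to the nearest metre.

36 m

Observed coordinate differences: Δφ = +0.00405°, Δλ = +0.00283°.
Converting to metres (1° lat = 111317 m, cos φ = 0.575137): observed ΔN = 450.8 m, observed ΔE = 181.2 m.
Subtracting the expected shift leaves a residual of 450.8 − (469) = -18.2 m north and 181.2 − (212) = -30.8 m east.
Residual distance = √((-18.2)² + (-30.8)²) = 35.8 m.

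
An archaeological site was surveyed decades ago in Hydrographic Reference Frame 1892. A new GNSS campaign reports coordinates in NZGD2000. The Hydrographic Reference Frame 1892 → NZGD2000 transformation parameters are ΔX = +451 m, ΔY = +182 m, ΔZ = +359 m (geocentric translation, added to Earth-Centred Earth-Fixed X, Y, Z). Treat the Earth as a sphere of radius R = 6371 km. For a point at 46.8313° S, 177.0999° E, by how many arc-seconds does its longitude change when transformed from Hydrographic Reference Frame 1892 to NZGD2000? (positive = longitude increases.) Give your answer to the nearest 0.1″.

Δλ = -9.7″

sin φ = -0.729342, cos φ = 0.684149, sin λ = 0.050595, cos λ = -0.998719.
East component: ΔE = −sin λ·ΔX + cos λ·ΔY = −(0.050595)(451) + (-0.998719)(182) = -204.59 m.
1° of latitude spans πR/180 = 111195 m; at latitude φ, 1° of longitude spans that × cos φ = 76073.9 m, so Δλ = -204.59 / 76073.9 × 3600 = -9.681″.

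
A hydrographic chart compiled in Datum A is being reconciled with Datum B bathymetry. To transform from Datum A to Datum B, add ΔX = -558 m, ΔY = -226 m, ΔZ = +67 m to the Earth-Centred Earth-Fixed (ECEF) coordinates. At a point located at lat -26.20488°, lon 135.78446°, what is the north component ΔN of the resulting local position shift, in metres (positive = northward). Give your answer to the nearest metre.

The local north axis is (−sin φ cos λ, −sin φ sin λ, cos φ), giving ΔN = 176.602 − 69.595 + 60.114 = 167.12 m.

ΔN = 167 m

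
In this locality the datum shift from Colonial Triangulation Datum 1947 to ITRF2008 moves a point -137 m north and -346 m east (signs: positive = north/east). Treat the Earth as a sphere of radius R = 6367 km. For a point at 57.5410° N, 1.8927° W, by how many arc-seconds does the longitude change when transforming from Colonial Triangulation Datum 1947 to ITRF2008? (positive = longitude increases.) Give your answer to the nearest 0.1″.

At latitude 57.5410°, cos φ = 0.536696.
One radian of longitude at latitude φ spans R cos φ, so Δλ = ΔE / (R cos φ) = -346.0 / (6367000 × 0.536696) = -1.0125e-04 rad = -20.885″.

Δλ = -20.9″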